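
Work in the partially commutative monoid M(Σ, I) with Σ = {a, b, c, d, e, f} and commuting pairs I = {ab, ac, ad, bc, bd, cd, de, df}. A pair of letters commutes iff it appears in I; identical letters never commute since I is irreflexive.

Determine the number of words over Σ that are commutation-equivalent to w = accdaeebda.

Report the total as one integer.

piece 0:a — minimal
piece 1:c — minimal
piece 2:c rests on {1:c}
piece 3:d — minimal
piece 4:a rests on {0:a}
piece 5:e rests on {2:c, 4:a}
piece 6:e rests on {5:e}
piece 7:b rests on {6:e}
piece 8:d rests on {3:d}
piece 9:a rests on {6:e}
minimal pieces: {0:a, 1:c, 3:d}
ways to finish when only these pieces remain (= sum over removing one remaining piece with nothing left below it):
  1 left: {7}→1  {8}→1  {9}→1
  2 left: {3,8}→1  {7,8}→2  {7,9}→2  {8,9}→2
  3 left: {3,7,8}→3  {3,8,9}→3  {6,7,9}→2  {7,8,9}→6
  4 left: {3,7,8,9}→12  {5,6,7,9}→2  {6,7,8,9}→8
  5 left: {2,5,6,7,9}→2  {3,6,7,8,9}→20  {4,5,6,7,9}→2  {5,6,7,8,9}→10
  6 left: {0,4,5,6,7,9}→2  {1,2,5,6,7,9}→2  {2,4,5,6,7,9}→4  {2,5,6,7,8,9}→12  {3,5,6,7,8,9}→30  {4,5,6,7,8,9}→12
  7 left: {0,2,4,5,6,7,9}→6  {0,4,5,6,7,8,9}→14  {1,2,4,5,6,7,9}→6  {1,2,5,6,7,8,9}→14  {2,3,5,6,7,8,9}→42  {2,4,5,6,7,8,9}→28  {3,4,5,6,7,8,9}→42
  8 left: {0,1,2,4,5,6,7,9}→12  {0,2,4,5,6,7,8,9}→48  {0,3,4,5,6,7,8,9}→56  {1,2,3,5,6,7,8,9}→56  {1,2,4,5,6,7,8,9}→48  {2,3,4,5,6,7,8,9}→112
  placing 0:a first → 216 extensions
  placing 1:c first → 216 extensions
  placing 3:d first → 108 extensions
total linear extensions = 540

540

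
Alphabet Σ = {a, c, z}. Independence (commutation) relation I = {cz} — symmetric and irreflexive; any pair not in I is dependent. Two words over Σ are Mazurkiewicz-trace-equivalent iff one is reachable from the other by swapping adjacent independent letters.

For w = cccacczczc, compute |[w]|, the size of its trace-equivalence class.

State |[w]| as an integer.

15

drop 0:c onto floor
drop 1:c onto {0:c}
drop 2:c onto {1:c}
drop 3:a onto {2:c}
drop 4:c onto {3:a}
drop 5:c onto {4:c}
drop 6:z onto {3:a}
drop 7:c onto {5:c}
drop 8:z onto {6:z}
drop 9:c onto {7:c}
ground layer = {0:c}
drop-orders for the pieces not yet dropped (sum over which currently-grounded one goes next):
  1 to go: {8} 1  {9} 1
  2 to go: {6,8} 1  {7,9} 1  {8,9} 2
  3 to go: {5,7,9} 1  {6,8,9} 3  {7,8,9} 3
  4 to go: {4,5,7,9} 1  {5,7,8,9} 4  {6,7,8,9} 6
  5 to go: {4,5,7,8,9} 5  {5,6,7,8,9} 10
  6 to go: {4,5,6,7,8,9} 15
  7 to go: {3,4,5,6,7,8,9} 15
  8 to go: {2,3,4,5,6,7,8,9} 15
  if 0:c drops first: 15 orders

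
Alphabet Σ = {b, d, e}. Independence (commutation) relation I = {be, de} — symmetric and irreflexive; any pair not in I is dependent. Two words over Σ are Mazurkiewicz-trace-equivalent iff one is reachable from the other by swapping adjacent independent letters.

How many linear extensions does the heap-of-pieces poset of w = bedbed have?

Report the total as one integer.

drop 0:b onto floor
drop 1:e onto floor
drop 2:d onto {0:b}
drop 3:b onto {2:d}
drop 4:e onto {1:e}
drop 5:d onto {3:b}
ground layer = {0:b, 1:e}
drop-orders for the pieces not yet dropped (sum over which currently-grounded one goes next):
  1 to go: {4} 1  {5} 1
  2 to go: {1,4} 1  {3,5} 1  {4,5} 2
  3 to go: {1,4,5} 3  {2,3,5} 1  {3,4,5} 3
  4 to go: {0,2,3,5} 1  {1,3,4,5} 6  {2,3,4,5} 4
  if 0:b drops first: 10 orders
  if 1:e drops first: 5 orders
heap linearizations: 15

15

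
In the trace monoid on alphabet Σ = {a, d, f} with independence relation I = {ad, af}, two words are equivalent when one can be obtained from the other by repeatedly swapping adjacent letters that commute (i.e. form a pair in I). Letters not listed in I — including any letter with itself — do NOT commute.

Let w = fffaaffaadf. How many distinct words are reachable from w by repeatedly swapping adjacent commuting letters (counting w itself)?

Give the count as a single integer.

330

drop 0:f onto floor
drop 1:f onto {0:f}
drop 2:f onto {1:f}
drop 3:a onto floor
drop 4:a onto {3:a}
drop 5:f onto {2:f}
drop 6:f onto {5:f}
drop 7:a onto {4:a}
drop 8:a onto {7:a}
drop 9:d onto {6:f}
drop 10:f onto {9:d}
ground layer = {0:f, 3:a}
drop-orders for the pieces not yet dropped (sum over which currently-grounded one goes next):
  1 to go: {8} 1  {10} 1
  2 to go: {7,8} 1  {8,10} 2  {9,10} 1
  3 to go: {4,7,8} 1  {6,9,10} 1  {7,8,10} 3  {8,9,10} 3
  4 to go: {3,4,7,8} 1  {4,7,8,10} 4  {5,6,9,10} 1  {6,8,9,10} 4  {7,8,9,10} 6
  5 to go: {2,5,6,9,10} 1  {3,4,7,8,10} 5  {4,7,8,9,10} 10  {5,6,8,9,10} 5  {6,7,8,9,10} 10
  6 to go: {1,2,5,6,9,10} 1  {2,5,6,8,9,10} 6  {3,4,7,8,9,10} 15  {4,6,7,8,9,10} 20  {5,6,7,8,9,10} 15
  7 to go: {0,1,2,5,6,9,10} 1  {1,2,5,6,8,9,10} 7  {2,5,6,7,8,9,10} 21  {3,4,6,7,8,9,10} 35  {4,5,6,7,8,9,10} 35
  8 to go: {0,1,2,5,6,8,9,10} 8  {1,2,5,6,7,8,9,10} 28  {2,4,5,6,7,8,9,10} 56  {3,4,5,6,7,8,9,10} 70
  9 to go: {0,1,2,5,6,7,8,9,10} 36  {1,2,4,5,6,7,8,9,10} 84  {2,3,4,5,6,7,8,9,10} 126
  if 0:f drops first: 210 orders
  if 3:a drops first: 120 orders
heap linearizations: 330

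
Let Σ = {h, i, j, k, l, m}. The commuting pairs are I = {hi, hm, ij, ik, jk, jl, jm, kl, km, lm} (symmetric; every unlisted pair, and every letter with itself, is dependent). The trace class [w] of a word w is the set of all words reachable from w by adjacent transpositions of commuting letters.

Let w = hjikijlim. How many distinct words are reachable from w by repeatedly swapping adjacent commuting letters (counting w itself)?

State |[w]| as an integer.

333

piece 0:h — minimal
piece 1:j rests on {0:h}
piece 2:i — minimal
piece 3:k rests on {0:h}
piece 4:i rests on {2:i}
piece 5:j rests on {1:j}
piece 6:l rests on {0:h, 4:i}
piece 7:i rests on {6:l}
piece 8:m rests on {7:i}
minimal pieces: {0:h, 2:i}
ways to finish when only these pieces remain (= sum over removing one remaining piece with nothing left below it):
  1 left: {3}→1  {5}→1  {8}→1
  2 left: {1,5}→1  {3,5}→2  {3,8}→2  {5,8}→2  {7,8}→1
  3 left: {1,3,5}→3  {1,5,8}→3  {3,5,8}→6  {3,7,8}→3  {5,7,8}→3  {6,7,8}→1
  4 left: {1,3,5,8}→12  {1,5,7,8}→6  {3,5,7,8}→12  {3,6,7,8}→4  {4,6,7,8}→1  {5,6,7,8}→4
  5 left: {1,3,5,7,8}→30  {1,5,6,7,8}→10  {2,4,6,7,8}→1  {3,4,6,7,8}→5  {3,5,6,7,8}→20  {4,5,6,7,8}→5
  6 left: {1,3,5,6,7,8}→60  {1,4,5,6,7,8}→15  {2,3,4,6,7,8}→6  {2,4,5,6,7,8}→6  {3,4,5,6,7,8}→30
  7 left: {0,1,3,5,6,7,8}→60  {1,2,4,5,6,7,8}→21  {1,3,4,5,6,7,8}→105  {2,3,4,5,6,7,8}→42
  placing 0:h first → 168 extensions
  placing 2:i first → 165 extensions
total linear extensions = 333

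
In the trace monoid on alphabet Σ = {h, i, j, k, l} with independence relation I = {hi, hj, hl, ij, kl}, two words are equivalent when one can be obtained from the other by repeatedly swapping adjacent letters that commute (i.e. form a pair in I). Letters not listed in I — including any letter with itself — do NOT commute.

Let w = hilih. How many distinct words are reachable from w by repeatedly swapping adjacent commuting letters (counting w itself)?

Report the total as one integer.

10

#0=h has no predecessor
#1=i has no predecessor
#2=l depends on [1:i]
#3=i depends on [2:l]
#4=h depends on [0:h]
sources: [0:h, 1:i]
N(rest) = Σ N(rest − s) over sources s of rest; N(one piece) = 1:
  size 1 → [3]=1  [4]=1
  size 2 → [0,4]=1  [2,3]=1  [3,4]=2
  size 3 → [0,3,4]=3  [1,2,3]=1  [2,3,4]=3
  first=0(h) contributes 4
  first=1(i) contributes 6
|[w]| = 10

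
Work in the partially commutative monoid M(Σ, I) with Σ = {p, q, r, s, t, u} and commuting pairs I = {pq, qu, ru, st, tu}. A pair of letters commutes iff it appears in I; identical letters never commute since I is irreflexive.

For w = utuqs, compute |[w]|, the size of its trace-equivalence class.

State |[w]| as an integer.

6

#0=u has no predecessor
#1=t has no predecessor
#2=u depends on [0:u]
#3=q depends on [1:t]
#4=s depends on [2:u, 3:q]
sources: [0:u, 1:t]
N(rest) = Σ N(rest − s) over sources s of rest; N(one piece) = 1:
  size 1 → [4]=1
  size 2 → [2,4]=1  [3,4]=1
  size 3 → [0,2,4]=1  [1,3,4]=1  [2,3,4]=2
  first=0(u) contributes 3
  first=1(t) contributes 3
|[w]| = 6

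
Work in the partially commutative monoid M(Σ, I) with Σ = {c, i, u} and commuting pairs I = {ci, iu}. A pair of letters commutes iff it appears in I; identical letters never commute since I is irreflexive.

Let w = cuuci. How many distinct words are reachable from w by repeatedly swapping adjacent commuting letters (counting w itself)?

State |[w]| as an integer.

5

piece 0:c — minimal
piece 1:u rests on {0:c}
piece 2:u rests on {1:u}
piece 3:c rests on {2:u}
piece 4:i — minimal
minimal pieces: {0:c, 4:i}
ways to finish when only these pieces remain (= sum over removing one remaining piece with nothing left below it):
  1 left: {3}→1  {4}→1
  2 left: {2,3}→1  {3,4}→2
  3 left: {1,2,3}→1  {2,3,4}→3
  placing 0:c first → 4 extensions
  placing 4:i first → 1 extensions
total linear extensions = 5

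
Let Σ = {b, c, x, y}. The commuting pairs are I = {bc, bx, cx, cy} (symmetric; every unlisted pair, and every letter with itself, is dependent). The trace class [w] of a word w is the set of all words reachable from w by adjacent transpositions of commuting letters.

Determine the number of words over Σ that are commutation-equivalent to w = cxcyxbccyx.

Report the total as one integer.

420

piece 0:c — minimal
piece 1:x — minimal
piece 2:c rests on {0:c}
piece 3:y rests on {1:x}
piece 4:x rests on {3:y}
piece 5:b rests on {3:y}
piece 6:c rests on {2:c}
piece 7:c rests on {6:c}
piece 8:y rests on {4:x, 5:b}
piece 9:x rests on {8:y}
minimal pieces: {0:c, 1:x}
ways to finish when only these pieces remain (= sum over removing one remaining piece with nothing left below it):
  1 left: {7}→1  {9}→1
  2 left: {6,7}→1  {7,9}→2  {8,9}→1
  3 left: {2,6,7}→1  {4,8,9}→1  {5,8,9}→1  {6,7,9}→3  {7,8,9}→3
  4 left: {0,2,6,7}→1  {2,6,7,9}→4  {4,5,8,9}→2  {4,7,8,9}→4  {5,7,8,9}→4  {6,7,8,9}→6
  5 left: {0,2,6,7,9}→5  {2,6,7,8,9}→10  {3,4,5,8,9}→2  {4,5,7,8,9}→10  {4,6,7,8,9}→10  {5,6,7,8,9}→10
  6 left: {0,2,6,7,8,9}→15  {1,3,4,5,8,9}→2  {2,4,6,7,8,9}→20  {2,5,6,7,8,9}→20  {3,4,5,7,8,9}→12  {4,5,6,7,8,9}→30
  7 left: {0,2,4,6,7,8,9}→35  {0,2,5,6,7,8,9}→35  {1,3,4,5,7,8,9}→14  {2,4,5,6,7,8,9}→70  {3,4,5,6,7,8,9}→42
  8 left: {0,2,4,5,6,7,8,9}→140  {1,3,4,5,6,7,8,9}→56  {2,3,4,5,6,7,8,9}→112
  placing 0:c first → 168 extensions
  placing 1:x first → 252 extensions
total linear extensions = 420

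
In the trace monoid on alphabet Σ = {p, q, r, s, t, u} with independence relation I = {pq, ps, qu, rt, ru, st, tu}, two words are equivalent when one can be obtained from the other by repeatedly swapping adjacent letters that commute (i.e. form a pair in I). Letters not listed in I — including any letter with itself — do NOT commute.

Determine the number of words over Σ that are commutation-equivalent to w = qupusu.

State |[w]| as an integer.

#0=q has no predecessor
#1=u has no predecessor
#2=p depends on [1:u]
#3=u depends on [2:p]
#4=s depends on [0:q, 3:u]
#5=u depends on [4:s]
sources: [0:q, 1:u]
N(rest) = Σ N(rest − s) over sources s of rest; N(one piece) = 1:
  size 1 → [5]=1
  size 2 → [4,5]=1
  size 3 → [0,4,5]=1  [3,4,5]=1
  size 4 → [0,3,4,5]=2  [2,3,4,5]=1
  first=0(q) contributes 1
  first=1(u) contributes 3
|[w]| = 4

4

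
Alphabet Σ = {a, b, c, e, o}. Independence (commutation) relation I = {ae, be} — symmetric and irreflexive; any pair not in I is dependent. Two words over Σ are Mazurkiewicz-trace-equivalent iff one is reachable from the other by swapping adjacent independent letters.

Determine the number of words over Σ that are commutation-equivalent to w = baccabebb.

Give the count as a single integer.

#0=b has no predecessor
#1=a depends on [0:b]
#2=c depends on [1:a]
#3=c depends on [2:c]
#4=a depends on [3:c]
#5=b depends on [4:a]
#6=e depends on [3:c]
#7=b depends on [5:b]
#8=b depends on [7:b]
sources: [0:b]
N(rest) = Σ N(rest − s) over sources s of rest; N(one piece) = 1:
  size 1 → [6]=1  [8]=1
  size 2 → [6,8]=2  [7,8]=1
  size 3 → [5,7,8]=1  [6,7,8]=3
  size 4 → [4,5,7,8]=1  [5,6,7,8]=4
  size 5 → [4,5,6,7,8]=5
  size 6 → [3,4,5,6,7,8]=5
  size 7 → [2,3,4,5,6,7,8]=5
  first=0(b) contributes 5

5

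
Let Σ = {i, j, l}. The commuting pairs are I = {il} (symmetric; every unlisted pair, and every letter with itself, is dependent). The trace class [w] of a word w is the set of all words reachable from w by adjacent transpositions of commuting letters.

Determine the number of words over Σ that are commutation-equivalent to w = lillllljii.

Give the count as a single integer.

0(l) covers ∅
1(i) covers ∅
2(l) covers 0:l
3(l) covers 2:l
4(l) covers 3:l
5(l) covers 4:l
6(l) covers 5:l
7(j) covers 1:i, 6:l
8(i) covers 7:j
9(i) covers 8:i
floor of heap: 0:l, 1:i
completions by unplaced set U, small U first (add the entries for U minus each lowest piece of U):
  |U|=1: {9}:1
  |U|=2: {8,9}:1
  |U|=3: {7,8,9}:1
  |U|=4: {1,7,8,9}:1  {6,7,8,9}:1
  |U|=5: {1,6,7,8,9}:2  {5,6,7,8,9}:1
  |U|=6: {1,5,6,7,8,9}:3  {4,5,6,7,8,9}:1
  |U|=7: {1,4,5,6,7,8,9}:4  {3,4,5,6,7,8,9}:1
  |U|=8: {1,3,4,5,6,7,8,9}:5  {2,3,4,5,6,7,8,9}:1
  start at 0(l): 6
  start at 1(i): 1
sum over floor = 7

7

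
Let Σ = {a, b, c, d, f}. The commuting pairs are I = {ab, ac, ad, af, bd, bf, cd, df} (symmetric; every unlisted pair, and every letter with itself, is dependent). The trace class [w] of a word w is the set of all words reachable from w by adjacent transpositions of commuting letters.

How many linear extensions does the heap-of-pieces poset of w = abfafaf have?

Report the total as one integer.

piece 0:a — minimal
piece 1:b — minimal
piece 2:f — minimal
piece 3:a rests on {0:a}
piece 4:f rests on {2:f}
piece 5:a rests on {3:a}
piece 6:f rests on {4:f}
minimal pieces: {0:a, 1:b, 2:f}
ways to finish when only these pieces remain (= sum over removing one remaining piece with nothing left below it):
  1 left: {1}→1  {5}→1  {6}→1
  2 left: {1,5}→2  {1,6}→2  {3,5}→1  {4,6}→1  {5,6}→2
  3 left: {0,3,5}→1  {1,3,5}→3  {1,4,6}→3  {1,5,6}→6  {2,4,6}→1  {3,5,6}→3  {4,5,6}→3
  4 left: {0,1,3,5}→4  {0,3,5,6}→4  {1,2,4,6}→4  {1,3,5,6}→12  {1,4,5,6}→12  {2,4,5,6}→4  {3,4,5,6}→6
  5 left: {0,1,3,5,6}→20  {0,3,4,5,6}→10  {1,2,4,5,6}→20  {1,3,4,5,6}→30  {2,3,4,5,6}→10
  placing 0:a first → 60 extensions
  placing 1:b first → 20 extensions
  placing 2:f first → 60 extensions
total linear extensions = 140

140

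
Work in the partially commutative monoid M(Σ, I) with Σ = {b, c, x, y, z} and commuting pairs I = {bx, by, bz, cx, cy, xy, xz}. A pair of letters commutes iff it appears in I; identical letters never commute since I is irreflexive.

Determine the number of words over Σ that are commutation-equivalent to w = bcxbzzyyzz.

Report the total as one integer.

#0=b has no predecessor
#1=c depends on [0:b]
#2=x has no predecessor
#3=b depends on [1:c]
#4=z depends on [1:c]
#5=z depends on [4:z]
#6=y depends on [5:z]
#7=y depends on [6:y]
#8=z depends on [7:y]
#9=z depends on [8:z]
sources: [0:b, 2:x]
N(rest) = Σ N(rest − s) over sources s of rest; N(one piece) = 1:
  size 1 → [2]=1  [3]=1  [9]=1
  size 2 → [2,3]=2  [2,9]=2  [3,9]=2  [8,9]=1
  size 3 → [2,3,9]=6  [2,8,9]=3  [3,8,9]=3  [7,8,9]=1
  size 4 → [2,3,8,9]=12  [2,7,8,9]=4  [3,7,8,9]=4  [6,7,8,9]=1
  size 5 → [2,3,7,8,9]=20  [2,6,7,8,9]=5  [3,6,7,8,9]=5  [5,6,7,8,9]=1
  size 6 → [2,3,6,7,8,9]=30  [2,5,6,7,8,9]=6  [3,5,6,7,8,9]=6  [4,5,6,7,8,9]=1
  size 7 → [2,3,5,6,7,8,9]=42  [2,4,5,6,7,8,9]=7  [3,4,5,6,7,8,9]=7
  size 8 → [1,3,4,5,6,7,8,9]=7  [2,3,4,5,6,7,8,9]=56
  first=0(b) contributes 63
  first=2(x) contributes 7
|[w]| = 70

70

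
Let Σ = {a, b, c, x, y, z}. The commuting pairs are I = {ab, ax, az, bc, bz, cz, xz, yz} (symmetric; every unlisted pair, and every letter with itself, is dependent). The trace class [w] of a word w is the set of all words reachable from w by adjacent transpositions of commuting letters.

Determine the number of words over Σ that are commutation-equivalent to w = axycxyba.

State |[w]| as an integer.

4

drop 0:a onto floor
drop 1:x onto floor
drop 2:y onto {0:a, 1:x}
drop 3:c onto {2:y}
drop 4:x onto {3:c}
drop 5:y onto {4:x}
drop 6:b onto {5:y}
drop 7:a onto {5:y}
ground layer = {0:a, 1:x}
drop-orders for the pieces not yet dropped (sum over which currently-grounded one goes next):
  1 to go: {6} 1  {7} 1
  2 to go: {6,7} 2
  3 to go: {5,6,7} 2
  4 to go: {4,5,6,7} 2
  5 to go: {3,4,5,6,7} 2
  6 to go: {2,3,4,5,6,7} 2
  if 0:a drops first: 2 orders
  if 1:x drops first: 2 orders
heap linearizations: 4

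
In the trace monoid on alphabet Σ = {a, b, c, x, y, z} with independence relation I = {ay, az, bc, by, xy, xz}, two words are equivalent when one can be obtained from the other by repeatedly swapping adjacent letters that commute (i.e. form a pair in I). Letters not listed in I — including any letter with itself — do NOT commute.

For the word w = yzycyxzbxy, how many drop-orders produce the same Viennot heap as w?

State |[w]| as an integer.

#0=y has no predecessor
#1=z depends on [0:y]
#2=y depends on [1:z]
#3=c depends on [2:y]
#4=y depends on [3:c]
#5=x depends on [3:c]
#6=z depends on [4:y]
#7=b depends on [5:x, 6:z]
#8=x depends on [7:b]
#9=y depends on [6:z]
sources: [0:y]
N(rest) = Σ N(rest − s) over sources s of rest; N(one piece) = 1:
  size 1 → [8]=1  [9]=1
  size 2 → [7,8]=1  [8,9]=2
  size 3 → [5,7,8]=1  [7,8,9]=3
  size 4 → [5,7,8,9]=4  [6,7,8,9]=3
  size 5 → [4,6,7,8,9]=3  [5,6,7,8,9]=7
  size 6 → [4,5,6,7,8,9]=10
  size 7 → [3,4,5,6,7,8,9]=10
  size 8 → [2,3,4,5,6,7,8,9]=10
  first=0(y) contributes 10

10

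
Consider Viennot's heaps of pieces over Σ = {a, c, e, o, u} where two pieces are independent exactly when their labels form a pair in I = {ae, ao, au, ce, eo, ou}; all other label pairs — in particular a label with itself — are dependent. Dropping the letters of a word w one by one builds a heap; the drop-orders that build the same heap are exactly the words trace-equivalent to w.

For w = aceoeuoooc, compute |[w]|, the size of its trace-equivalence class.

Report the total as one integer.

80

drop 0:a onto floor
drop 1:c onto {0:a}
drop 2:e onto floor
drop 3:o onto {1:c}
drop 4:e onto {2:e}
drop 5:u onto {1:c, 4:e}
drop 6:o onto {3:o}
drop 7:o onto {6:o}
drop 8:o onto {7:o}
drop 9:c onto {5:u, 8:o}
ground layer = {0:a, 2:e}
drop-orders for the pieces not yet dropped (sum over which currently-grounded one goes next):
  1 to go: {9} 1
  2 to go: {5,9} 1  {8,9} 1
  3 to go: {4,5,9} 1  {5,8,9} 2  {7,8,9} 1
  4 to go: {2,4,5,9} 1  {4,5,8,9} 3  {5,7,8,9} 3  {6,7,8,9} 1
  5 to go: {2,4,5,8,9} 4  {3,6,7,8,9} 1  {4,5,7,8,9} 6  {5,6,7,8,9} 4
  6 to go: {2,4,5,7,8,9} 10  {3,5,6,7,8,9} 5  {4,5,6,7,8,9} 10
  7 to go: {1,3,5,6,7,8,9} 5  {2,4,5,6,7,8,9} 20  {3,4,5,6,7,8,9} 15
  8 to go: {0,1,3,5,6,7,8,9} 5  {1,3,4,5,6,7,8,9} 20  {2,3,4,5,6,7,8,9} 35
  if 0:a drops first: 55 orders
  if 2:e drops first: 25 orders
heap linearizations: 80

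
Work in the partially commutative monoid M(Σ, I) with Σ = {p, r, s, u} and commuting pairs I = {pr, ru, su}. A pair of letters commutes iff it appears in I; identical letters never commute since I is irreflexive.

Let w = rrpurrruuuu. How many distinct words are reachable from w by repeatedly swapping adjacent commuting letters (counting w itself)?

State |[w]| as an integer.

462

piece 0:r — minimal
piece 1:r rests on {0:r}
piece 2:p — minimal
piece 3:u rests on {2:p}
piece 4:r rests on {1:r}
piece 5:r rests on {4:r}
piece 6:r rests on {5:r}
piece 7:u rests on {3:u}
piece 8:u rests on {7:u}
piece 9:u rests on {8:u}
piece 10:u rests on {9:u}
minimal pieces: {0:r, 2:p}
ways to finish when only these pieces remain (= sum over removing one remaining piece with nothing left below it):
  1 left: {6}→1  {10}→1
  2 left: {5,6}→1  {6,10}→2  {9,10}→1
  3 left: {4,5,6}→1  {5,6,10}→3  {6,9,10}→3  {8,9,10}→1
  4 left: {1,4,5,6}→1  {4,5,6,10}→4  {5,6,9,10}→6  {6,8,9,10}→4  {7,8,9,10}→1
  5 left: {0,1,4,5,6}→1  {1,4,5,6,10}→5  {3,7,8,9,10}→1  {4,5,6,9,10}→10  {5,6,8,9,10}→10  {6,7,8,9,10}→5
  6 left: {0,1,4,5,6,10}→6  {1,4,5,6,9,10}→15  {2,3,7,8,9,10}→1  {3,6,7,8,9,10}→6  {4,5,6,8,9,10}→20  {5,6,7,8,9,10}→15
  7 left: {0,1,4,5,6,9,10}→21  {1,4,5,6,8,9,10}→35  {2,3,6,7,8,9,10}→7  {3,5,6,7,8,9,10}→21  {4,5,6,7,8,9,10}→35
  8 left: {0,1,4,5,6,8,9,10}→56  {1,4,5,6,7,8,9,10}→70  {2,3,5,6,7,8,9,10}→28  {3,4,5,6,7,8,9,10}→56
  9 left: {0,1,4,5,6,7,8,9,10}→126  {1,3,4,5,6,7,8,9,10}→126  {2,3,4,5,6,7,8,9,10}→84
  placing 0:r first → 210 extensions
  placing 2:p first → 252 extensions
total linear extensions = 462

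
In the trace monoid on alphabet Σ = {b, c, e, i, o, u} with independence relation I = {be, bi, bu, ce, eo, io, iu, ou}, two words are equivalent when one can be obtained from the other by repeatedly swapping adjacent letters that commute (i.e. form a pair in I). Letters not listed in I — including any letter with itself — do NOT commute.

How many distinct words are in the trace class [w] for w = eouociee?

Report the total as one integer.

piece 0:e — minimal
piece 1:o — minimal
piece 2:u rests on {0:e}
piece 3:o rests on {1:o}
piece 4:c rests on {2:u, 3:o}
piece 5:i rests on {4:c}
piece 6:e rests on {5:i}
piece 7:e rests on {6:e}
minimal pieces: {0:e, 1:o}
ways to finish when only these pieces remain (= sum over removing one remaining piece with nothing left below it):
  1 left: {7}→1
  2 left: {6,7}→1
  3 left: {5,6,7}→1
  4 left: {4,5,6,7}→1
  5 left: {2,4,5,6,7}→1  {3,4,5,6,7}→1
  6 left: {0,2,4,5,6,7}→1  {1,3,4,5,6,7}→1  {2,3,4,5,6,7}→2
  placing 0:e first → 3 extensions
  placing 1:o first → 3 extensions
total linear extensions = 6

6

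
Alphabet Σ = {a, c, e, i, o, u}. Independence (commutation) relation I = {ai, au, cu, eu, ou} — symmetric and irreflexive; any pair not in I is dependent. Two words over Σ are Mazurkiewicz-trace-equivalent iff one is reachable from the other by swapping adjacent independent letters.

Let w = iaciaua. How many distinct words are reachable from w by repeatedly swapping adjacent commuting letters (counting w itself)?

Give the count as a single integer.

12

0(i) covers ∅
1(a) covers ∅
2(c) covers 0:i, 1:a
3(i) covers 2:c
4(a) covers 2:c
5(u) covers 3:i
6(a) covers 4:a
floor of heap: 0:i, 1:a
completions by unplaced set U, small U first (add the entries for U minus each lowest piece of U):
  |U|=1: {5}:1  {6}:1
  |U|=2: {3,5}:1  {4,6}:1  {5,6}:2
  |U|=3: {3,5,6}:3  {4,5,6}:3
  |U|=4: {3,4,5,6}:6
  |U|=5: {2,3,4,5,6}:6
  start at 0(i): 6
  start at 1(a): 6
sum over floor = 12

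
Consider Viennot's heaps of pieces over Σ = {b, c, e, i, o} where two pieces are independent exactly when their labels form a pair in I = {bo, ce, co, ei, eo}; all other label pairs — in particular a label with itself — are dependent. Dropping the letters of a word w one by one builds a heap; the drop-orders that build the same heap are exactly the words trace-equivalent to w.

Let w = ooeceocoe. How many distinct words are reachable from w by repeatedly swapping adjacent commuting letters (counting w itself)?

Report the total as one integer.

piece 0:o — minimal
piece 1:o rests on {0:o}
piece 2:e — minimal
piece 3:c — minimal
piece 4:e rests on {2:e}
piece 5:o rests on {1:o}
piece 6:c rests on {3:c}
piece 7:o rests on {5:o}
piece 8:e rests on {4:e}
minimal pieces: {0:o, 2:e, 3:c}
ways to finish when only these pieces remain (= sum over removing one remaining piece with nothing left below it):
  1 left: {6}→1  {7}→1  {8}→1
  2 left: {3,6}→1  {4,8}→1  {5,7}→1  {6,7}→2  {6,8}→2  {7,8}→2
  3 left: {1,5,7}→1  {2,4,8}→1  {3,6,7}→3  {3,6,8}→3  {4,6,8}→3  {4,7,8}→3  {5,6,7}→3  {5,7,8}→3  {6,7,8}→6
  4 left: {0,1,5,7}→1  {1,5,6,7}→4  {1,5,7,8}→4  {2,4,6,8}→4  {2,4,7,8}→4  {3,4,6,8}→6  {3,5,6,7}→6  {3,6,7,8}→12  {4,5,7,8}→6  {4,6,7,8}→12  {5,6,7,8}→12
  5 left: {0,1,5,6,7}→5  {0,1,5,7,8}→5  {1,3,5,6,7}→10  {1,4,5,7,8}→10  {1,5,6,7,8}→20  {2,3,4,6,8}→10  {2,4,5,7,8}→10  {2,4,6,7,8}→20  {3,4,6,7,8}→30  {3,5,6,7,8}→30  {4,5,6,7,8}→30
  6 left: {0,1,3,5,6,7}→15  {0,1,4,5,7,8}→15  {0,1,5,6,7,8}→30  {1,2,4,5,7,8}→20  {1,3,5,6,7,8}→60  {1,4,5,6,7,8}→60  {2,3,4,6,7,8}→60  {2,4,5,6,7,8}→60  {3,4,5,6,7,8}→90
  7 left: {0,1,2,4,5,7,8}→35  {0,1,3,5,6,7,8}→105  {0,1,4,5,6,7,8}→105  {1,2,4,5,6,7,8}→140  {1,3,4,5,6,7,8}→210  {2,3,4,5,6,7,8}→210
  placing 0:o first → 560 extensions
  placing 2:e first → 420 extensions
  placing 3:c first → 280 extensions
total linear extensions = 1260

1260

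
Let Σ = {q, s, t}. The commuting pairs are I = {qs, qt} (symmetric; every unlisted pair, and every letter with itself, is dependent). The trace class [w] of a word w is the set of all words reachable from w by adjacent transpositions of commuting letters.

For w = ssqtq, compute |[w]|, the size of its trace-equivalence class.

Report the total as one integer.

piece 0:s — minimal
piece 1:s rests on {0:s}
piece 2:q — minimal
piece 3:t rests on {1:s}
piece 4:q rests on {2:q}
minimal pieces: {0:s, 2:q}
ways to finish when only these pieces remain (= sum over removing one remaining piece with nothing left below it):
  1 left: {3}→1  {4}→1
  2 left: {1,3}→1  {2,4}→1  {3,4}→2
  3 left: {0,1,3}→1  {1,3,4}→3  {2,3,4}→3
  placing 0:s first → 6 extensions
  placing 2:q first → 4 extensions
total linear extensions = 10

10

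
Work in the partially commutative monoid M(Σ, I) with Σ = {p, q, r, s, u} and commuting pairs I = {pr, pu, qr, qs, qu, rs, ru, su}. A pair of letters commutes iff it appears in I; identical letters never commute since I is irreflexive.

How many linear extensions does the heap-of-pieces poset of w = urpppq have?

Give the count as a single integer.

30

#0=u has no predecessor
#1=r has no predecessor
#2=p has no predecessor
#3=p depends on [2:p]
#4=p depends on [3:p]
#5=q depends on [4:p]
sources: [0:u, 1:r, 2:p]
N(rest) = Σ N(rest − s) over sources s of rest; N(one piece) = 1:
  size 1 → [0]=1  [1]=1  [5]=1
  size 2 → [0,1]=2  [0,5]=2  [1,5]=2  [4,5]=1
  size 3 → [0,1,5]=6  [0,4,5]=3  [1,4,5]=3  [3,4,5]=1
  size 4 → [0,1,4,5]=12  [0,3,4,5]=4  [1,3,4,5]=4  [2,3,4,5]=1
  first=0(u) contributes 5
  first=1(r) contributes 5
  first=2(p) contributes 20
|[w]| = 30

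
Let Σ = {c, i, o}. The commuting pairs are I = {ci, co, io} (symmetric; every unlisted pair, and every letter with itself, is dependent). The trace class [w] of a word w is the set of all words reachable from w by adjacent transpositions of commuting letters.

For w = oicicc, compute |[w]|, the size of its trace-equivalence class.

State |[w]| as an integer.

piece 0:o — minimal
piece 1:i — minimal
piece 2:c — minimal
piece 3:i rests on {1:i}
piece 4:c rests on {2:c}
piece 5:c rests on {4:c}
minimal pieces: {0:o, 1:i, 2:c}
ways to finish when only these pieces remain (= sum over removing one remaining piece with nothing left below it):
  1 left: {0}→1  {3}→1  {5}→1
  2 left: {0,3}→2  {0,5}→2  {1,3}→1  {3,5}→2  {4,5}→1
  3 left: {0,1,3}→3  {0,3,5}→6  {0,4,5}→3  {1,3,5}→3  {2,4,5}→1  {3,4,5}→3
  4 left: {0,1,3,5}→12  {0,2,4,5}→4  {0,3,4,5}→12  {1,3,4,5}→6  {2,3,4,5}→4
  placing 0:o first → 10 extensions
  placing 1:i first → 20 extensions
  placing 2:c first → 30 extensions
total linear extensions = 60

60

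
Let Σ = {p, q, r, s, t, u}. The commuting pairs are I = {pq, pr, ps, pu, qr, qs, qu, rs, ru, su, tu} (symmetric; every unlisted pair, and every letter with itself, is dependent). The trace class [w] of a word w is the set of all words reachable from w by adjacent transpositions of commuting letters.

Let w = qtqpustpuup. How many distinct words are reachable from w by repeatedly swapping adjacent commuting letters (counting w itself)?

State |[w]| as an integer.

990

drop 0:q onto floor
drop 1:t onto {0:q}
drop 2:q onto {1:t}
drop 3:p onto {1:t}
drop 4:u onto floor
drop 5:s onto {1:t}
drop 6:t onto {2:q, 3:p, 5:s}
drop 7:p onto {6:t}
drop 8:u onto {4:u}
drop 9:u onto {8:u}
drop 10:p onto {7:p}
ground layer = {0:q, 4:u}
drop-orders for the pieces not yet dropped (sum over which currently-grounded one goes next):
  1 to go: {9} 1  {10} 1
  2 to go: {7,10} 1  {8,9} 1  {9,10} 2
  3 to go: {4,8,9} 1  {6,7,10} 1  {7,9,10} 3  {8,9,10} 3
  4 to go: {2,6,7,10} 1  {3,6,7,10} 1  {4,8,9,10} 4  {5,6,7,10} 1  {6,7,9,10} 4  {7,8,9,10} 6
  5 to go: {2,3,6,7,10} 2  {2,5,6,7,10} 2  {2,6,7,9,10} 5  {3,5,6,7,10} 2  {3,6,7,9,10} 5  {4,7,8,9,10} 10  {5,6,7,9,10} 5  {6,7,8,9,10} 10
  6 to go: {2,3,5,6,7,10} 6  {2,3,6,7,9,10} 12  {2,5,6,7,9,10} 12  {2,6,7,8,9,10} 15  {3,5,6,7,9,10} 12  {3,6,7,8,9,10} 15  {4,6,7,8,9,10} 20  {5,6,7,8,9,10} 15
  7 to go: {1,2,3,5,6,7,10} 6  {2,3,5,6,7,9,10} 42  {2,3,6,7,8,9,10} 42  {2,4,6,7,8,9,10} 35  {2,5,6,7,8,9,10} 42  {3,4,6,7,8,9,10} 35  {3,5,6,7,8,9,10} 42  {4,5,6,7,8,9,10} 35
  8 to go: {0,1,2,3,5,6,7,10} 6  {1,2,3,5,6,7,9,10} 48  {2,3,4,6,7,8,9,10} 112  {2,3,5,6,7,8,9,10} 168  {2,4,5,6,7,8,9,10} 112  {3,4,5,6,7,8,9,10} 112
  9 to go: {0,1,2,3,5,6,7,9,10} 54  {1,2,3,5,6,7,8,9,10} 216  {2,3,4,5,6,7,8,9,10} 504
  if 0:q drops first: 720 orders
  if 4:u drops first: 270 orders
heap linearizations: 990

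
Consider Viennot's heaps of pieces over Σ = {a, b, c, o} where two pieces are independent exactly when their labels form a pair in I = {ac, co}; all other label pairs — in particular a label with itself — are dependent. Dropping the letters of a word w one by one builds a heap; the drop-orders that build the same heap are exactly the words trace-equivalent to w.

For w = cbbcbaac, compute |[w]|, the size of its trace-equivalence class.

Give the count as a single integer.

piece 0:c — minimal
piece 1:b rests on {0:c}
piece 2:b rests on {1:b}
piece 3:c rests on {2:b}
piece 4:b rests on {3:c}
piece 5:a rests on {4:b}
piece 6:a rests on {5:a}
piece 7:c rests on {4:b}
minimal pieces: {0:c}
ways to finish when only these pieces remain (= sum over removing one remaining piece with nothing left below it):
  1 left: {6}→1  {7}→1
  2 left: {5,6}→1  {6,7}→2
  3 left: {5,6,7}→3
  4 left: {4,5,6,7}→3
  5 left: {3,4,5,6,7}→3
  6 left: {2,3,4,5,6,7}→3
  placing 0:c first → 3 extensions

3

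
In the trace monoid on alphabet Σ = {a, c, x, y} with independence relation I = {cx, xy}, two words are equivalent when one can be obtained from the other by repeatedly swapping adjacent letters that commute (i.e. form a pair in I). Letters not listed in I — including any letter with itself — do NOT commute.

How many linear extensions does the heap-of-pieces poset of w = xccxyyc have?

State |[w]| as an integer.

21

piece 0:x — minimal
piece 1:c — minimal
piece 2:c rests on {1:c}
piece 3:x rests on {0:x}
piece 4:y rests on {2:c}
piece 5:y rests on {4:y}
piece 6:c rests on {5:y}
minimal pieces: {0:x, 1:c}
ways to finish when only these pieces remain (= sum over removing one remaining piece with nothing left below it):
  1 left: {3}→1  {6}→1
  2 left: {0,3}→1  {3,6}→2  {5,6}→1
  3 left: {0,3,6}→3  {3,5,6}→3  {4,5,6}→1
  4 left: {0,3,5,6}→6  {2,4,5,6}→1  {3,4,5,6}→4
  5 left: {0,3,4,5,6}→10  {1,2,4,5,6}→1  {2,3,4,5,6}→5
  placing 0:x first → 6 extensions
  placing 1:c first → 15 extensions
total linear extensions = 21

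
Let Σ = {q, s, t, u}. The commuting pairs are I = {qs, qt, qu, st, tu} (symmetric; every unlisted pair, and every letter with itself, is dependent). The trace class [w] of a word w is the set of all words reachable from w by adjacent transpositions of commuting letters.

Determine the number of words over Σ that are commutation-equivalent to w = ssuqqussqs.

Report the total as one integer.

0(s) covers ∅
1(s) covers 0:s
2(u) covers 1:s
3(q) covers ∅
4(q) covers 3:q
5(u) covers 2:u
6(s) covers 5:u
7(s) covers 6:s
8(q) covers 4:q
9(s) covers 7:s
floor of heap: 0:s, 3:q
completions by unplaced set U, small U first (add the entries for U minus each lowest piece of U):
  |U|=1: {8}:1  {9}:1
  |U|=2: {4,8}:1  {7,9}:1  {8,9}:2
  |U|=3: {3,4,8}:1  {4,8,9}:3  {6,7,9}:1  {7,8,9}:3
  |U|=4: {3,4,8,9}:4  {4,7,8,9}:6  {5,6,7,9}:1  {6,7,8,9}:4
  |U|=5: {2,5,6,7,9}:1  {3,4,7,8,9}:10  {4,6,7,8,9}:10  {5,6,7,8,9}:5
  |U|=6: {1,2,5,6,7,9}:1  {2,5,6,7,8,9}:6  {3,4,6,7,8,9}:20  {4,5,6,7,8,9}:15
  |U|=7: {0,1,2,5,6,7,9}:1  {1,2,5,6,7,8,9}:7  {2,4,5,6,7,8,9}:21  {3,4,5,6,7,8,9}:35
  |U|=8: {0,1,2,5,6,7,8,9}:8  {1,2,4,5,6,7,8,9}:28  {2,3,4,5,6,7,8,9}:56
  start at 0(s): 84
  start at 3(q): 36
sum over floor = 120

120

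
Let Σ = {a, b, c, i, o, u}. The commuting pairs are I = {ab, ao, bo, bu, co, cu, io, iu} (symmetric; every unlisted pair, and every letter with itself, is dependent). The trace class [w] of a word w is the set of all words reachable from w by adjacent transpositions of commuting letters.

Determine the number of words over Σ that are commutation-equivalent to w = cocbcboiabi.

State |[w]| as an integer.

110

piece 0:c — minimal
piece 1:o — minimal
piece 2:c rests on {0:c}
piece 3:b rests on {2:c}
piece 4:c rests on {3:b}
piece 5:b rests on {4:c}
piece 6:o rests on {1:o}
piece 7:i rests on {5:b}
piece 8:a rests on {7:i}
piece 9:b rests on {7:i}
piece 10:i rests on {8:a, 9:b}
minimal pieces: {0:c, 1:o}
ways to finish when only these pieces remain (= sum over removing one remaining piece with nothing left below it):
  1 left: {6}→1  {10}→1
  2 left: {1,6}→1  {6,10}→2  {8,10}→1  {9,10}→1
  3 left: {1,6,10}→3  {6,8,10}→3  {6,9,10}→3  {8,9,10}→2
  4 left: {1,6,8,10}→6  {1,6,9,10}→6  {6,8,9,10}→8  {7,8,9,10}→2
  5 left: {1,6,8,9,10}→20  {5,7,8,9,10}→2  {6,7,8,9,10}→10
  6 left: {1,6,7,8,9,10}→30  {4,5,7,8,9,10}→2  {5,6,7,8,9,10}→12
  7 left: {1,5,6,7,8,9,10}→42  {3,4,5,7,8,9,10}→2  {4,5,6,7,8,9,10}→14
  8 left: {1,4,5,6,7,8,9,10}→56  {2,3,4,5,7,8,9,10}→2  {3,4,5,6,7,8,9,10}→16
  9 left: {0,2,3,4,5,7,8,9,10}→2  {1,3,4,5,6,7,8,9,10}→72  {2,3,4,5,6,7,8,9,10}→18
  placing 0:c first → 90 extensions
  placing 1:o first → 20 extensions
total linear extensions = 110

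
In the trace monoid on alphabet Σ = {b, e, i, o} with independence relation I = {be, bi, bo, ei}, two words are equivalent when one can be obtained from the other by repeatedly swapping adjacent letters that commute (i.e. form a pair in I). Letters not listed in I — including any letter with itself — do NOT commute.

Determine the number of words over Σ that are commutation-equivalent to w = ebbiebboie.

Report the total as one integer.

drop 0:e onto floor
drop 1:b onto floor
drop 2:b onto {1:b}
drop 3:i onto floor
drop 4:e onto {0:e}
drop 5:b onto {2:b}
drop 6:b onto {5:b}
drop 7:o onto {3:i, 4:e}
drop 8:i onto {7:o}
drop 9:e onto {7:o}
ground layer = {0:e, 1:b, 3:i}
drop-orders for the pieces not yet dropped (sum over which currently-grounded one goes next):
  1 to go: {6} 1  {8} 1  {9} 1
  2 to go: {5,6} 1  {6,8} 2  {6,9} 2  {8,9} 2
  3 to go: {2,5,6} 1  {5,6,8} 3  {5,6,9} 3  {6,8,9} 6  {7,8,9} 2
  4 to go: {1,2,5,6} 1  {2,5,6,8} 4  {2,5,6,9} 4  {3,7,8,9} 2  {4,7,8,9} 2  {5,6,8,9} 12  {6,7,8,9} 8
  5 to go: {0,4,7,8,9} 2  {1,2,5,6,8} 5  {1,2,5,6,9} 5  {2,5,6,8,9} 20  {3,4,7,8,9} 4  {3,6,7,8,9} 10  {4,6,7,8,9} 10  {5,6,7,8,9} 20
  6 to go: {0,3,4,7,8,9} 6  {0,4,6,7,8,9} 12  {1,2,5,6,8,9} 30  {2,5,6,7,8,9} 40  {3,4,6,7,8,9} 24  {3,5,6,7,8,9} 30  {4,5,6,7,8,9} 30
  7 to go: {0,3,4,6,7,8,9} 42  {0,4,5,6,7,8,9} 42  {1,2,5,6,7,8,9} 70  {2,3,5,6,7,8,9} 70  {2,4,5,6,7,8,9} 70  {3,4,5,6,7,8,9} 84
  8 to go: {0,2,4,5,6,7,8,9} 112  {0,3,4,5,6,7,8,9} 168  {1,2,3,5,6,7,8,9} 140  {1,2,4,5,6,7,8,9} 140  {2,3,4,5,6,7,8,9} 224
  if 0:e drops first: 504 orders
  if 1:b drops first: 504 orders
  if 3:i drops first: 252 orders
heap linearizations: 1260

1260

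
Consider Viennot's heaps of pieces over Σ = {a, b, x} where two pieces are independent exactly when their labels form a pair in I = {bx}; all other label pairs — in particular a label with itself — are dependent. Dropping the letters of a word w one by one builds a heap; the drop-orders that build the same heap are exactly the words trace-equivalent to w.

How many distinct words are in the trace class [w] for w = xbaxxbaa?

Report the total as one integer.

6

piece 0:x — minimal
piece 1:b — minimal
piece 2:a rests on {0:x, 1:b}
piece 3:x rests on {2:a}
piece 4:x rests on {3:x}
piece 5:b rests on {2:a}
piece 6:a rests on {4:x, 5:b}
piece 7:a rests on {6:a}
minimal pieces: {0:x, 1:b}
ways to finish when only these pieces remain (= sum over removing one remaining piece with nothing left below it):
  1 left: {7}→1
  2 left: {6,7}→1
  3 left: {4,6,7}→1  {5,6,7}→1
  4 left: {3,4,6,7}→1  {4,5,6,7}→2
  5 left: {3,4,5,6,7}→3
  6 left: {2,3,4,5,6,7}→3
  placing 0:x first → 3 extensions
  placing 1:b first → 3 extensions
total linear extensions = 6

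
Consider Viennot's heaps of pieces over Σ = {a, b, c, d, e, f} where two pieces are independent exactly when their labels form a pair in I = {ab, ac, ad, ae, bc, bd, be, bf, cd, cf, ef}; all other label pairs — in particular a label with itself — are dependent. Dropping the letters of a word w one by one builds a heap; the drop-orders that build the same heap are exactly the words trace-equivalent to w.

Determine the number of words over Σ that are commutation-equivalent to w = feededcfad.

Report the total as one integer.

30

piece 0:f — minimal
piece 1:e — minimal
piece 2:e rests on {1:e}
piece 3:d rests on {0:f, 2:e}
piece 4:e rests on {3:d}
piece 5:d rests on {4:e}
piece 6:c rests on {4:e}
piece 7:f rests on {5:d}
piece 8:a rests on {7:f}
piece 9:d rests on {7:f}
minimal pieces: {0:f, 1:e}
ways to finish when only these pieces remain (= sum over removing one remaining piece with nothing left below it):
  1 left: {6}→1  {8}→1  {9}→1
  2 left: {6,8}→2  {6,9}→2  {8,9}→2
  3 left: {6,8,9}→6  {7,8,9}→2
  4 left: {5,7,8,9}→2  {6,7,8,9}→8
  5 left: {5,6,7,8,9}→10
  6 left: {4,5,6,7,8,9}→10
  7 left: {3,4,5,6,7,8,9}→10
  8 left: {0,3,4,5,6,7,8,9}→10  {2,3,4,5,6,7,8,9}→10
  placing 0:f first → 10 extensions
  placing 1:e first → 20 extensions
total linear extensions = 30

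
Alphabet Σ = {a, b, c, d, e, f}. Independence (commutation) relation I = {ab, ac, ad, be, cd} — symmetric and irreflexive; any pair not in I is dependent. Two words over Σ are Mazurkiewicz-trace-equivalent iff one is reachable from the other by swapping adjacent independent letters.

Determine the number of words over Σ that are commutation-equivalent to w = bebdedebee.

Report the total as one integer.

drop 0:b onto floor
drop 1:e onto floor
drop 2:b onto {0:b}
drop 3:d onto {1:e, 2:b}
drop 4:e onto {3:d}
drop 5:d onto {4:e}
drop 6:e onto {5:d}
drop 7:b onto {5:d}
drop 8:e onto {6:e}
drop 9:e onto {8:e}
ground layer = {0:b, 1:e}
drop-orders for the pieces not yet dropped (sum over which currently-grounded one goes next):
  1 to go: {7} 1  {9} 1
  2 to go: {7,9} 2  {8,9} 1
  3 to go: {6,8,9} 1  {7,8,9} 3
  4 to go: {6,7,8,9} 4
  5 to go: {5,6,7,8,9} 4
  6 to go: {4,5,6,7,8,9} 4
  7 to go: {3,4,5,6,7,8,9} 4
  8 to go: {1,3,4,5,6,7,8,9} 4  {2,3,4,5,6,7,8,9} 4
  if 0:b drops first: 8 orders
  if 1:e drops first: 4 orders
heap linearizations: 12

12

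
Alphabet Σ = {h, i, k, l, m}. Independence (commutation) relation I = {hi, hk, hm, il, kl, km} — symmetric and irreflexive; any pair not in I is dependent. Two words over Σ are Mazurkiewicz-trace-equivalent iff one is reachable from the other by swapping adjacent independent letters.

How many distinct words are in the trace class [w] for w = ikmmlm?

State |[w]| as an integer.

piece 0:i — minimal
piece 1:k rests on {0:i}
piece 2:m rests on {0:i}
piece 3:m rests on {2:m}
piece 4:l rests on {3:m}
piece 5:m rests on {4:l}
minimal pieces: {0:i}
ways to finish when only these pieces remain (= sum over removing one remaining piece with nothing left below it):
  1 left: {1}→1  {5}→1
  2 left: {1,5}→2  {4,5}→1
  3 left: {1,4,5}→3  {3,4,5}→1
  4 left: {1,3,4,5}→4  {2,3,4,5}→1
  placing 0:i first → 5 extensions

5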